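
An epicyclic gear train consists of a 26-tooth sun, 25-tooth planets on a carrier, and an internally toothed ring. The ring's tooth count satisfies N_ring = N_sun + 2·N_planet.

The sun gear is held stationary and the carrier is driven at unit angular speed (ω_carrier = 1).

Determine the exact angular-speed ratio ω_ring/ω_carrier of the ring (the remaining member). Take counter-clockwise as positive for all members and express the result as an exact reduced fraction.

N_ring = 26 + 2·25 = 76
26(ω_s−ω_c) = −76(ω_r−ω_c),  ω_s=0, ω_c=1
ω_r = 1 − (26/76)(0−1) = 51/38
ω_r/ω_c = 51/38

51/38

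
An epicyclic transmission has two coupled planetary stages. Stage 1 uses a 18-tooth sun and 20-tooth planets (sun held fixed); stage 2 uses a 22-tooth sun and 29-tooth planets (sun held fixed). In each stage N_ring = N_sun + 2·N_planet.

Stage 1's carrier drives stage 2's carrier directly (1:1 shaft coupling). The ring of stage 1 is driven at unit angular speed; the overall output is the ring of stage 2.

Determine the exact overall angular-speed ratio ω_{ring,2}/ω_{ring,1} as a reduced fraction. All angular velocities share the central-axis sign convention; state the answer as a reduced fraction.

1479/1520

Stage 1: N_ring = 18 + 2·20 = 58
Stage 1: 18(ω_s−ω_c) = −58(ω_r−ω_c),  ω_s=0, ω_r=1
Stage 1: 18(0−ω_c) = −58(1−ω_c)  ⇒  76ω_c = 58  ⇒  ω_c = 29/38
  ⇒ ω_c¹/ω_r¹ = 29/38
Stage 2: N_ring = 22 + 2·29 = 80
Stage 2: 22(ω_s−ω_c) = −80(ω_r−ω_c),  ω_s=0, ω_c=1
Stage 2: ω_r = 1 − (22/80)(0−1) = 51/40
  ⇒ ω_r²/ω_c² = 51/40
Coupling ω_c² = ω_c¹ ⇒ overall = 29/38 × 51/40 = 1479/1520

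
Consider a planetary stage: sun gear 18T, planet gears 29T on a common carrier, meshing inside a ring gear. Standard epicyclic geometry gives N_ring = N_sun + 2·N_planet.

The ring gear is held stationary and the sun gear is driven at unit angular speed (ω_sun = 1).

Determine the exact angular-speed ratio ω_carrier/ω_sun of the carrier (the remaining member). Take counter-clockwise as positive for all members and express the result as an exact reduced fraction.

9/47

N_ring = 18 + 2·29 = 76
18(ω_s−ω_c) = −76(ω_r−ω_c),  ω_r=0, ω_s=1
18(1−ω_c) = −76(0−ω_c)  ⇒  94ω_c = 18  ⇒  ω_c = 9/47
ω_c/ω_s = 9/47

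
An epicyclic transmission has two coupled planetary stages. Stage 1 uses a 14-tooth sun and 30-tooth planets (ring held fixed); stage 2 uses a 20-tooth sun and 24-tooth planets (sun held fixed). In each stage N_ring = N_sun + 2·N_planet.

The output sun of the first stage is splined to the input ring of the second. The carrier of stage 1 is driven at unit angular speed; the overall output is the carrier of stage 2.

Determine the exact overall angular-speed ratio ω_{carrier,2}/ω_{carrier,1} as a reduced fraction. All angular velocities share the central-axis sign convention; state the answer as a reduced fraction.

Stage 1: N_ring = 14 + 2·30 = 74
Stage 1: 14(ω_s−ω_c) = −74(ω_r−ω_c),  ω_r=0, ω_c=1
Stage 1: ω_s = 1 − (74/14)(0−1) = 44/7
  ⇒ ω_s¹/ω_c¹ = 44/7
Stage 2: N_ring = 20 + 2·24 = 68
Stage 2: 20(ω_s−ω_c) = −68(ω_r−ω_c),  ω_s=0, ω_r=1
Stage 2: 20(0−ω_c) = −68(1−ω_c)  ⇒  88ω_c = 68  ⇒  ω_c = 17/22
  ⇒ ω_c²/ω_r² = 17/22
Coupling ω_r² = ω_s¹ ⇒ overall = 44/7 × 17/22 = 34/7

34/7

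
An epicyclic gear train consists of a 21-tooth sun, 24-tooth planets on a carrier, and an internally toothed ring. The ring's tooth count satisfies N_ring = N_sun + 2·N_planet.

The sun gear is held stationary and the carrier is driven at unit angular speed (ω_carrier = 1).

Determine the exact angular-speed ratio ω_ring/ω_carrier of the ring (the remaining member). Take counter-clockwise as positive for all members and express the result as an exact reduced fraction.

N_ring = 21 + 2·24 = 69
21(ω_s−ω_c) = −69(ω_r−ω_c),  ω_s=0, ω_c=1
ω_r = 1 − (21/69)(0−1) = 30/23
ω_r/ω_c = 30/23

30/23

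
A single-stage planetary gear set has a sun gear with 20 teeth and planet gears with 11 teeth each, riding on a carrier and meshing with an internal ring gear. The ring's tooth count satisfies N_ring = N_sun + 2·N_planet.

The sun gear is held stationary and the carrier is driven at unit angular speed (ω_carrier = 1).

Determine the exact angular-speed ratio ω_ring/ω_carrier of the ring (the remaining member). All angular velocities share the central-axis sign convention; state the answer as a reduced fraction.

31/21

N_ring = 20 + 2·11 = 42
20(ω_s−ω_c) = −42(ω_r−ω_c),  ω_s=0, ω_c=1
ω_r = 1 − (20/42)(0−1) = 31/21
ω_r/ω_c = 31/21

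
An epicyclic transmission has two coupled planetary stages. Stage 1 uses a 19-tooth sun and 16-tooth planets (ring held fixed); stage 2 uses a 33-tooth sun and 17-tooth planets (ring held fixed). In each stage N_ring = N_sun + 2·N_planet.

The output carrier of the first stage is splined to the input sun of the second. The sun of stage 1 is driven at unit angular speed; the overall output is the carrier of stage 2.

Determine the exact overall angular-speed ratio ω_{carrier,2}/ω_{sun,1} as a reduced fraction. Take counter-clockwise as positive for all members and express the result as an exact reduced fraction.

627/7000

Stage 1: N_ring = 19 + 2·16 = 51
Stage 1: 19(ω_s−ω_c) = −51(ω_r−ω_c),  ω_r=0, ω_s=1
Stage 1: 19(1−ω_c) = −51(0−ω_c)  ⇒  70ω_c = 19  ⇒  ω_c = 19/70
  ⇒ ω_c¹/ω_s¹ = 19/70
Stage 2: N_ring = 33 + 2·17 = 67
Stage 2: 33(ω_s−ω_c) = −67(ω_r−ω_c),  ω_r=0, ω_s=1
Stage 2: 33(1−ω_c) = −67(0−ω_c)  ⇒  100ω_c = 33  ⇒  ω_c = 33/100
  ⇒ ω_c²/ω_s² = 33/100
Coupling ω_s² = ω_c¹ ⇒ overall = 19/70 × 33/100 = 627/7000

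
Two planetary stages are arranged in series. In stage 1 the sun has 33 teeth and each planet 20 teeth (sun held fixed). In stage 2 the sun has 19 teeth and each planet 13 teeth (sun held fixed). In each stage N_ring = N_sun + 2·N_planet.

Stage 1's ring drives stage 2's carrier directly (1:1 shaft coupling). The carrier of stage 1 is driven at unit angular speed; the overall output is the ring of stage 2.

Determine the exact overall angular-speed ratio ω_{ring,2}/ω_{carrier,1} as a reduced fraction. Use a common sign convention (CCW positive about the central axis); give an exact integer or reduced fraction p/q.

6784/3285

Stage 1: N_ring = 33 + 2·20 = 73
Stage 1: 33(ω_s−ω_c) = −73(ω_r−ω_c),  ω_s=0, ω_c=1
Stage 1: ω_r = 1 − (33/73)(0−1) = 106/73
  ⇒ ω_r¹/ω_c¹ = 106/73
Stage 2: N_ring = 19 + 2·13 = 45
Stage 2: 19(ω_s−ω_c) = −45(ω_r−ω_c),  ω_s=0, ω_c=1
Stage 2: ω_r = 1 − (19/45)(0−1) = 64/45
  ⇒ ω_r²/ω_c² = 64/45
Coupling ω_c² = ω_r¹ ⇒ overall = 106/73 × 64/45 = 6784/3285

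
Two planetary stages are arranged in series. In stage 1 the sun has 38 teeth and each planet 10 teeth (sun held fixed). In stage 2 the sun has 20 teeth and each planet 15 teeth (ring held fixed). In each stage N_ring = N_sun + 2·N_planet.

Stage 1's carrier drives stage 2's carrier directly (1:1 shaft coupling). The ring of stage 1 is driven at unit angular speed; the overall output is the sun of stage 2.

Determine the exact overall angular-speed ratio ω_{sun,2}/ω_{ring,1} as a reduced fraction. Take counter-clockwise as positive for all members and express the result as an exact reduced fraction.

203/96

Stage 1: N_ring = 38 + 2·10 = 58
Stage 1: 38(ω_s−ω_c) = −58(ω_r−ω_c),  ω_s=0, ω_r=1
Stage 1: 38(0−ω_c) = −58(1−ω_c)  ⇒  96ω_c = 58  ⇒  ω_c = 29/48
  ⇒ ω_c¹/ω_r¹ = 29/48
Stage 2: N_ring = 20 + 2·15 = 50
Stage 2: 20(ω_s−ω_c) = −50(ω_r−ω_c),  ω_r=0, ω_c=1
Stage 2: ω_s = 1 − (50/20)(0−1) = 7/2
  ⇒ ω_s²/ω_c² = 7/2
Coupling ω_c² = ω_c¹ ⇒ overall = 29/48 × 7/2 = 203/96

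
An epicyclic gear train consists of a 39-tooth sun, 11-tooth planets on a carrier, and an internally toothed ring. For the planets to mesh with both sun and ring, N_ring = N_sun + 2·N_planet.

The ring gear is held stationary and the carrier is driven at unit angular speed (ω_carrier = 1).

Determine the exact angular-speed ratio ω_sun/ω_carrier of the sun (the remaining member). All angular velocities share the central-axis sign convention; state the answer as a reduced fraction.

N_ring = 39 + 2·11 = 61
39(ω_s−ω_c) = −61(ω_r−ω_c),  ω_r=0, ω_c=1
ω_s = 1 − (61/39)(0−1) = 100/39
ω_s/ω_c = 100/39

100/39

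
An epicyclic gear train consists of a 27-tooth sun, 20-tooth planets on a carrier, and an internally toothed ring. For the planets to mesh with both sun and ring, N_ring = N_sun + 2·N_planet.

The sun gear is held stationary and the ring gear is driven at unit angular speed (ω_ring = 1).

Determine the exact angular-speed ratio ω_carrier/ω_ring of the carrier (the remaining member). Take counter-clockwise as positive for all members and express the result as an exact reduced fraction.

67/94

N_ring = 27 + 2·20 = 67
27(ω_s−ω_c) = −67(ω_r−ω_c),  ω_s=0, ω_r=1
27(0−ω_c) = −67(1−ω_c)  ⇒  94ω_c = 67  ⇒  ω_c = 67/94
ω_c/ω_r = 67/94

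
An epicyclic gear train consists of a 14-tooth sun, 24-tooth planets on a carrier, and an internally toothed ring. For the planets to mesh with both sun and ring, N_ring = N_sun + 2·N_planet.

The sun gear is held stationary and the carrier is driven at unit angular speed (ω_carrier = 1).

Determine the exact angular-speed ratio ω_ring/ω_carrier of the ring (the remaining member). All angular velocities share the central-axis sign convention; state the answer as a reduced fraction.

N_ring = 14 + 2·24 = 62
14(ω_s−ω_c) = −62(ω_r−ω_c),  ω_s=0, ω_c=1
ω_r = 1 − (14/62)(0−1) = 38/31
ω_r/ω_c = 38/31

38/31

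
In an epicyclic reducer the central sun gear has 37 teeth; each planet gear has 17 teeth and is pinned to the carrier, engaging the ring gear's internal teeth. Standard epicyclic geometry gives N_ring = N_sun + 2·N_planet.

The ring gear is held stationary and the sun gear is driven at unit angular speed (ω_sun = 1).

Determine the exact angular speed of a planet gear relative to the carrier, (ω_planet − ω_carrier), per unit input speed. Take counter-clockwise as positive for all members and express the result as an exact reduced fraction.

N_ring = 37 + 2·17 = 71
37(ω_s−ω_c) = −71(ω_r−ω_c),  ω_r=0, ω_s=1
37(1−ω_c) = −71(0−ω_c)  ⇒  108ω_c = 37  ⇒  ω_c = 37/108
sun–planet: 37·(1−37/108) = −17·(ω_p−ω_c)  ⇒  ω_p−ω_c = −(37/17)·(71/108) = -2627/1836

-2627/1836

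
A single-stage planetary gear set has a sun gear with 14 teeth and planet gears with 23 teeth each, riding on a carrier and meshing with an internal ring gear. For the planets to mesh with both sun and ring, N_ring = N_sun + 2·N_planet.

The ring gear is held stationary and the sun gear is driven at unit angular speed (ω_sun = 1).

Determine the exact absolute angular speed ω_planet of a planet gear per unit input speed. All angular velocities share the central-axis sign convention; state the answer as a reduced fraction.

N_ring = 14 + 2·23 = 60
14(ω_s−ω_c) = −60(ω_r−ω_c),  ω_r=0, ω_s=1
14(1−ω_c) = −60(0−ω_c)  ⇒  74ω_c = 14  ⇒  ω_c = 7/37
sun–planet: 14·(1−7/37) = −23·(ω_p−ω_c)  ⇒  ω_p−ω_c = −(14/23)·(30/37) = -420/851
ω_p = 7/37 − 420/851 = -7/23

-7/23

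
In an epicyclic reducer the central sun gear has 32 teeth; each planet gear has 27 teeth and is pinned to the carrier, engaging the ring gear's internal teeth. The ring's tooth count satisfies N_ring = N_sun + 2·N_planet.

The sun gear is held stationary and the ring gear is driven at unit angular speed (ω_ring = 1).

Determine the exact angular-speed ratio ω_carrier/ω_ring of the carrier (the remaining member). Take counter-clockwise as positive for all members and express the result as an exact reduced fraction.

N_ring = 32 + 2·27 = 86
32(ω_s−ω_c) = −86(ω_r−ω_c),  ω_s=0, ω_r=1
32(0−ω_c) = −86(1−ω_c)  ⇒  118ω_c = 86  ⇒  ω_c = 43/59
ω_c/ω_r = 43/59

43/59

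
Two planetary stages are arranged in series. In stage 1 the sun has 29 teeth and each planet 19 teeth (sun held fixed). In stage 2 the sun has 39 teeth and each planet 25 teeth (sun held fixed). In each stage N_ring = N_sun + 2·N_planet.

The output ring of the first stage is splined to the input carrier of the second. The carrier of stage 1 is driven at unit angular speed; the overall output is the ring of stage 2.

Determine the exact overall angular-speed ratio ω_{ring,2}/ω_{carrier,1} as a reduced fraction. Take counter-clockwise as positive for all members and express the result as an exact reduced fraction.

12288/5963

Stage 1: N_ring = 29 + 2·19 = 67
Stage 1: 29(ω_s−ω_c) = −67(ω_r−ω_c),  ω_s=0, ω_c=1
Stage 1: ω_r = 1 − (29/67)(0−1) = 96/67
  ⇒ ω_r¹/ω_c¹ = 96/67
Stage 2: N_ring = 39 + 2·25 = 89
Stage 2: 39(ω_s−ω_c) = −89(ω_r−ω_c),  ω_s=0, ω_c=1
Stage 2: ω_r = 1 − (39/89)(0−1) = 128/89
  ⇒ ω_r²/ω_c² = 128/89
Coupling ω_c² = ω_r¹ ⇒ overall = 96/67 × 128/89 = 12288/5963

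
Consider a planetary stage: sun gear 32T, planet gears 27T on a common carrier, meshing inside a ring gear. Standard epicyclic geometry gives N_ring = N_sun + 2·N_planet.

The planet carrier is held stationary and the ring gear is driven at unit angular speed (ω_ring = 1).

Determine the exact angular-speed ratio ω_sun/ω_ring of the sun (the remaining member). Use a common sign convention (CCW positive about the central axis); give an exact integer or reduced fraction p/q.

-43/16

N_ring = 32 + 2·27 = 86
32(ω_s−ω_c) = −86(ω_r−ω_c),  ω_c=0, ω_r=1
ω_s = 0 − (86/32)(1−0) = -43/16
ω_s/ω_r = -43/16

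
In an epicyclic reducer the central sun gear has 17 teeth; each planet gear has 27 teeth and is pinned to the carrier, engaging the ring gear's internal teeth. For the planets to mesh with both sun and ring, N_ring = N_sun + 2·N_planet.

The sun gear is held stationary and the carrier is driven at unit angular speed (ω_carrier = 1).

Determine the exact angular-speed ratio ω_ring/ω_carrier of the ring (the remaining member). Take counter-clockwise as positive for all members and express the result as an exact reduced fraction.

N_ring = 17 + 2·27 = 71
17(ω_s−ω_c) = −71(ω_r−ω_c),  ω_s=0, ω_c=1
ω_r = 1 − (17/71)(0−1) = 88/71
ω_r/ω_c = 88/71

88/71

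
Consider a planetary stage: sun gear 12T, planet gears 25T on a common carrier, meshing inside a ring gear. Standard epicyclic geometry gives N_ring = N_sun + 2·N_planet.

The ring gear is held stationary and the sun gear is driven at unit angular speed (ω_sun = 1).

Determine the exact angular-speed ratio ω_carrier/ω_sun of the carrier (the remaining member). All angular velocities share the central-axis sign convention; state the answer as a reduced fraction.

N_ring = 12 + 2·25 = 62
12(ω_s−ω_c) = −62(ω_r−ω_c),  ω_r=0, ω_s=1
12(1−ω_c) = −62(0−ω_c)  ⇒  74ω_c = 12  ⇒  ω_c = 6/37
ω_c/ω_s = 6/37

6/37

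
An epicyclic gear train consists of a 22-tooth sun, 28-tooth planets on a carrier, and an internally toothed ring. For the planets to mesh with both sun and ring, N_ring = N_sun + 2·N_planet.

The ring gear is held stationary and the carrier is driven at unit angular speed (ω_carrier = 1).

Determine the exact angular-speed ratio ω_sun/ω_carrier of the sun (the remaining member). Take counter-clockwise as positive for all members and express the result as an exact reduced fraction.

50/11

N_ring = 22 + 2·28 = 78
22(ω_s−ω_c) = −78(ω_r−ω_c),  ω_r=0, ω_c=1
ω_s = 1 − (78/22)(0−1) = 50/11
ω_s/ω_c = 50/11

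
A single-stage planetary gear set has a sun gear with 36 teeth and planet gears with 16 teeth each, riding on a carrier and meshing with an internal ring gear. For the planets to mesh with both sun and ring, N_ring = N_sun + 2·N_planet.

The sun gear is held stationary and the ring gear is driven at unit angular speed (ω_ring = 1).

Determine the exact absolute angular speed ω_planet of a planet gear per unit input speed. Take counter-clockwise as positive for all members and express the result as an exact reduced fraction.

17/8

N_ring = 36 + 2·16 = 68
36(ω_s−ω_c) = −68(ω_r−ω_c),  ω_s=0, ω_r=1
36(0−ω_c) = −68(1−ω_c)  ⇒  104ω_c = 68  ⇒  ω_c = 17/26
sun–planet: 36·(0−17/26) = −16·(ω_p−ω_c)  ⇒  ω_p−ω_c = −(36/16)·(-17/26) = 153/104
ω_p = 17/26 + 153/104 = 17/8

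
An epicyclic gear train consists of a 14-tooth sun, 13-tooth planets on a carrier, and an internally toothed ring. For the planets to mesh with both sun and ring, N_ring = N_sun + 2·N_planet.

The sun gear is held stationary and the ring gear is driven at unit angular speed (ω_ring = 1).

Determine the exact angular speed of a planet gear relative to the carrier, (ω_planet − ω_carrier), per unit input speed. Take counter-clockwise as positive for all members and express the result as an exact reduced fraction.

N_ring = 14 + 2·13 = 40
14(ω_s−ω_c) = −40(ω_r−ω_c),  ω_s=0, ω_r=1
14(0−ω_c) = −40(1−ω_c)  ⇒  54ω_c = 40  ⇒  ω_c = 20/27
sun–planet: 14·(0−20/27) = −13·(ω_p−ω_c)  ⇒  ω_p−ω_c = −(14/13)·(-20/27) = 280/351

280/351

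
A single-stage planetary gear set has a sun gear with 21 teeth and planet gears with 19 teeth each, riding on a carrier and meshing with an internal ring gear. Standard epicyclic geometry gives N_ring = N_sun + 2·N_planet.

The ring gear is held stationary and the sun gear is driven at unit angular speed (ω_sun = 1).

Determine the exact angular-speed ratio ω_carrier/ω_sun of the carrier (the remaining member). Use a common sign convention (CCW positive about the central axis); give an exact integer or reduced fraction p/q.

21/80

N_ring = 21 + 2·19 = 59
21(ω_s−ω_c) = −59(ω_r−ω_c),  ω_r=0, ω_s=1
21(1−ω_c) = −59(0−ω_c)  ⇒  80ω_c = 21  ⇒  ω_c = 21/80
ω_c/ω_s = 21/80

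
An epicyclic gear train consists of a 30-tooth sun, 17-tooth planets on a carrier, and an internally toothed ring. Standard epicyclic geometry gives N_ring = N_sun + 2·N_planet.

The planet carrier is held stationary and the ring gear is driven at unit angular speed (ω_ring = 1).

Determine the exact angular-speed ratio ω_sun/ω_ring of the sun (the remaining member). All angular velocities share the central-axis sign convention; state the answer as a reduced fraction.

-32/15

N_ring = 30 + 2·17 = 64
30(ω_s−ω_c) = −64(ω_r−ω_c),  ω_c=0, ω_r=1
ω_s = 0 − (64/30)(1−0) = -32/15
ω_s/ω_r = -32/15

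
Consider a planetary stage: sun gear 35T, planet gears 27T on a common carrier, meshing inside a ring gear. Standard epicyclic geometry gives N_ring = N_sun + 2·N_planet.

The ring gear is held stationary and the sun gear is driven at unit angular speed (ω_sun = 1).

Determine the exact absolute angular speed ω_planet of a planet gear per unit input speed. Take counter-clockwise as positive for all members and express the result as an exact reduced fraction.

-35/54

N_ring = 35 + 2·27 = 89
35(ω_s−ω_c) = −89(ω_r−ω_c),  ω_r=0, ω_s=1
35(1−ω_c) = −89(0−ω_c)  ⇒  124ω_c = 35  ⇒  ω_c = 35/124
sun–planet: 35·(1−35/124) = −27·(ω_p−ω_c)  ⇒  ω_p−ω_c = −(35/27)·(89/124) = -3115/3348
ω_p = 35/124 − 3115/3348 = -35/54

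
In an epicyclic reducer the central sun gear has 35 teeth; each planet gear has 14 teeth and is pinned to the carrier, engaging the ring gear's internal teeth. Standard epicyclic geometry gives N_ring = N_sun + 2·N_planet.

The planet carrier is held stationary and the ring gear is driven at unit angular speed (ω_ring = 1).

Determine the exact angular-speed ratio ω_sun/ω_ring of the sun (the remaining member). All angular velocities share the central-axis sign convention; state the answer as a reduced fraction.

-9/5

N_ring = 35 + 2·14 = 63
35(ω_s−ω_c) = −63(ω_r−ω_c),  ω_c=0, ω_r=1
ω_s = 0 − (63/35)(1−0) = -9/5
ω_s/ω_r = -9/5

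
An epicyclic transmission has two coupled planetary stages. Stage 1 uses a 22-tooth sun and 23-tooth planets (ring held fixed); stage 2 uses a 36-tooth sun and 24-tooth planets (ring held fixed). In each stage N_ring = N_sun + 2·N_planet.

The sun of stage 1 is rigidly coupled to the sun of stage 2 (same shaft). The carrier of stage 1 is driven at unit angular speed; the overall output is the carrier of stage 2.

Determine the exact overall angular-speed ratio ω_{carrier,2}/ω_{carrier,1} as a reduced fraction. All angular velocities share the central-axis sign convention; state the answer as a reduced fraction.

Stage 1: N_ring = 22 + 2·23 = 68
Stage 1: 22(ω_s−ω_c) = −68(ω_r−ω_c),  ω_r=0, ω_c=1
Stage 1: ω_s = 1 − (68/22)(0−1) = 45/11
  ⇒ ω_s¹/ω_c¹ = 45/11
Stage 2: N_ring = 36 + 2·24 = 84
Stage 2: 36(ω_s−ω_c) = −84(ω_r−ω_c),  ω_r=0, ω_s=1
Stage 2: 36(1−ω_c) = −84(0−ω_c)  ⇒  120ω_c = 36  ⇒  ω_c = 3/10
  ⇒ ω_c²/ω_s² = 3/10
Coupling ω_s² = ω_s¹ ⇒ overall = 45/11 × 3/10 = 27/22

27/22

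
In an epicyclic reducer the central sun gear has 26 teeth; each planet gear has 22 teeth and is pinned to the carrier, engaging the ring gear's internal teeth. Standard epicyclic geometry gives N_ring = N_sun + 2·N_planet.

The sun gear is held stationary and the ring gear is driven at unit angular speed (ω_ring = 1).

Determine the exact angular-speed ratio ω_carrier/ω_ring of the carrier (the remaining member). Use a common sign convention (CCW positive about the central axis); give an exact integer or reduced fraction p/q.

35/48

N_ring = 26 + 2·22 = 70
26(ω_s−ω_c) = −70(ω_r−ω_c),  ω_s=0, ω_r=1
26(0−ω_c) = −70(1−ω_c)  ⇒  96ω_c = 70  ⇒  ω_c = 35/48
ω_c/ω_r = 35/48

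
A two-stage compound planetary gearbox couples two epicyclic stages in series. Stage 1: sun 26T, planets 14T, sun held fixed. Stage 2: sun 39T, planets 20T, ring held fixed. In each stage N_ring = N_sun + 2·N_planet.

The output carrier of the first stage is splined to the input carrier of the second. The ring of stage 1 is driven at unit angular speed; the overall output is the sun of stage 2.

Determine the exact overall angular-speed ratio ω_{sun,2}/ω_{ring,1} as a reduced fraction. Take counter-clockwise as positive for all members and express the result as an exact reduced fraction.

Stage 1: N_ring = 26 + 2·14 = 54
Stage 1: 26(ω_s−ω_c) = −54(ω_r−ω_c),  ω_s=0, ω_r=1
Stage 1: 26(0−ω_c) = −54(1−ω_c)  ⇒  80ω_c = 54  ⇒  ω_c = 27/40
  ⇒ ω_c¹/ω_r¹ = 27/40
Stage 2: N_ring = 39 + 2·20 = 79
Stage 2: 39(ω_s−ω_c) = −79(ω_r−ω_c),  ω_r=0, ω_c=1
Stage 2: ω_s = 1 − (79/39)(0−1) = 118/39
  ⇒ ω_s²/ω_c² = 118/39
Coupling ω_c² = ω_c¹ ⇒ overall = 27/40 × 118/39 = 531/260

531/260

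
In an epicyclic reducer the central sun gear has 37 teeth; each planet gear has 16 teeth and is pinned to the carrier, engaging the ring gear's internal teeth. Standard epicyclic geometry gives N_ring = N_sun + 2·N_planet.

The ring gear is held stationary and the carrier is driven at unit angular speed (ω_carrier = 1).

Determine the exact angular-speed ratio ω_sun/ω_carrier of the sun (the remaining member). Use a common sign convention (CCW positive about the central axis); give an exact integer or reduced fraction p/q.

N_ring = 37 + 2·16 = 69
37(ω_s−ω_c) = −69(ω_r−ω_c),  ω_r=0, ω_c=1
ω_s = 1 − (69/37)(0−1) = 106/37
ω_s/ω_c = 106/37

106/37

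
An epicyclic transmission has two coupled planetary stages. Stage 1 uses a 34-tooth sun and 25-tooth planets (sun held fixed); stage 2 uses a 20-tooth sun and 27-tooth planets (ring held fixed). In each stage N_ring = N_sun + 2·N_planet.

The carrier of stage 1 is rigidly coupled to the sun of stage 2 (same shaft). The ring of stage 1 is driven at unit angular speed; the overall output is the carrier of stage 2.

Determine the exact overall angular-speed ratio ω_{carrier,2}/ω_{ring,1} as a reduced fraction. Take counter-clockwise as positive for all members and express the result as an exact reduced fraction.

420/2773

Stage 1: N_ring = 34 + 2·25 = 84
Stage 1: 34(ω_s−ω_c) = −84(ω_r−ω_c),  ω_s=0, ω_r=1
Stage 1: 34(0−ω_c) = −84(1−ω_c)  ⇒  118ω_c = 84  ⇒  ω_c = 42/59
  ⇒ ω_c¹/ω_r¹ = 42/59
Stage 2: N_ring = 20 + 2·27 = 74
Stage 2: 20(ω_s−ω_c) = −74(ω_r−ω_c),  ω_r=0, ω_s=1
Stage 2: 20(1−ω_c) = −74(0−ω_c)  ⇒  94ω_c = 20  ⇒  ω_c = 10/47
  ⇒ ω_c²/ω_s² = 10/47
Coupling ω_s² = ω_c¹ ⇒ overall = 42/59 × 10/47 = 420/2773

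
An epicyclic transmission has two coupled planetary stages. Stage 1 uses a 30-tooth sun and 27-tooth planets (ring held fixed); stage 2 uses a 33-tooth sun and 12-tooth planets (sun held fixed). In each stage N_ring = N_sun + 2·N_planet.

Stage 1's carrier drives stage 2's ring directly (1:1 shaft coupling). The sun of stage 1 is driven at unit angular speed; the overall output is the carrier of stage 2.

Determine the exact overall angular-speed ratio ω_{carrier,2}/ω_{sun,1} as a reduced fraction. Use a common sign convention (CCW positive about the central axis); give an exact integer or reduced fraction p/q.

Stage 1: N_ring = 30 + 2·27 = 84
Stage 1: 30(ω_s−ω_c) = −84(ω_r−ω_c),  ω_r=0, ω_s=1
Stage 1: 30(1−ω_c) = −84(0−ω_c)  ⇒  114ω_c = 30  ⇒  ω_c = 5/19
  ⇒ ω_c¹/ω_s¹ = 5/19
Stage 2: N_ring = 33 + 2·12 = 57
Stage 2: 33(ω_s−ω_c) = −57(ω_r−ω_c),  ω_s=0, ω_r=1
Stage 2: 33(0−ω_c) = −57(1−ω_c)  ⇒  90ω_c = 57  ⇒  ω_c = 19/30
  ⇒ ω_c²/ω_r² = 19/30
Coupling ω_r² = ω_c¹ ⇒ overall = 5/19 × 19/30 = 1/6

1/6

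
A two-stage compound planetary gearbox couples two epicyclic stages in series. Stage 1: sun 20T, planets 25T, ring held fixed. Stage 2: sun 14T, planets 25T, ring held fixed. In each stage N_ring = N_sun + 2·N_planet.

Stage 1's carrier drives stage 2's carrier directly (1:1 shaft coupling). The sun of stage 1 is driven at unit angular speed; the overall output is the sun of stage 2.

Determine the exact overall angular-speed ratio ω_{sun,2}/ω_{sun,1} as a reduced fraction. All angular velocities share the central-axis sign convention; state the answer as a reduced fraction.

26/21

Stage 1: N_ring = 20 + 2·25 = 70
Stage 1: 20(ω_s−ω_c) = −70(ω_r−ω_c),  ω_r=0, ω_s=1
Stage 1: 20(1−ω_c) = −70(0−ω_c)  ⇒  90ω_c = 20  ⇒  ω_c = 2/9
  ⇒ ω_c¹/ω_s¹ = 2/9
Stage 2: N_ring = 14 + 2·25 = 64
Stage 2: 14(ω_s−ω_c) = −64(ω_r−ω_c),  ω_r=0, ω_c=1
Stage 2: ω_s = 1 − (64/14)(0−1) = 39/7
  ⇒ ω_s²/ω_c² = 39/7
Coupling ω_c² = ω_c¹ ⇒ overall = 2/9 × 39/7 = 26/21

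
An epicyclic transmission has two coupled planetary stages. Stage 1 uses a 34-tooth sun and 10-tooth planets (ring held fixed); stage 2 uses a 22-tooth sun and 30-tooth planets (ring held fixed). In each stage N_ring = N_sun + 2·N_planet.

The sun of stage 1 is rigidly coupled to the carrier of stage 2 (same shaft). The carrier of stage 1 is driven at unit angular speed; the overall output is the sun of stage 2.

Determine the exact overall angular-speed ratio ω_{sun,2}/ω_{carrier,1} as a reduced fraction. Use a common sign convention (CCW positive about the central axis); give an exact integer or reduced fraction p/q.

208/17

Stage 1: N_ring = 34 + 2·10 = 54
Stage 1: 34(ω_s−ω_c) = −54(ω_r−ω_c),  ω_r=0, ω_c=1
Stage 1: ω_s = 1 − (54/34)(0−1) = 44/17
  ⇒ ω_s¹/ω_c¹ = 44/17
Stage 2: N_ring = 22 + 2·30 = 82
Stage 2: 22(ω_s−ω_c) = −82(ω_r−ω_c),  ω_r=0, ω_c=1
Stage 2: ω_s = 1 − (82/22)(0−1) = 52/11
  ⇒ ω_s²/ω_c² = 52/11
Coupling ω_c² = ω_s¹ ⇒ overall = 44/17 × 52/11 = 208/17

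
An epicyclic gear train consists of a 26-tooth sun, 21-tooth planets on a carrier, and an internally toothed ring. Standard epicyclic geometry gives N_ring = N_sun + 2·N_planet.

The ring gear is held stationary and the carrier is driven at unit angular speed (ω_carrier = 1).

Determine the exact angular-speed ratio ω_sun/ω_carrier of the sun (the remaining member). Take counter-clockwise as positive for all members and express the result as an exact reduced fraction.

47/13

N_ring = 26 + 2·21 = 68
26(ω_s−ω_c) = −68(ω_r−ω_c),  ω_r=0, ω_c=1
ω_s = 1 − (68/26)(0−1) = 47/13
ω_s/ω_c = 47/13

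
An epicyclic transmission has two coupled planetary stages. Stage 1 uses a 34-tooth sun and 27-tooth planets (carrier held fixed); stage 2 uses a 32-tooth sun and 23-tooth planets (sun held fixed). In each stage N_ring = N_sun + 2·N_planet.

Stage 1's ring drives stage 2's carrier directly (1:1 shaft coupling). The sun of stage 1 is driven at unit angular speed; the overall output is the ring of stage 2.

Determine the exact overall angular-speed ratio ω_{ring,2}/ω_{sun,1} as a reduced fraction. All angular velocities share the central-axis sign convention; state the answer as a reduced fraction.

-85/156

Stage 1: N_ring = 34 + 2·27 = 88
Stage 1: 34(ω_s−ω_c) = −88(ω_r−ω_c),  ω_c=0, ω_s=1
Stage 1: ω_r = 0 − (34/88)(1−0) = -17/44
  ⇒ ω_r¹/ω_s¹ = -17/44
Stage 2: N_ring = 32 + 2·23 = 78
Stage 2: 32(ω_s−ω_c) = −78(ω_r−ω_c),  ω_s=0, ω_c=1
Stage 2: ω_r = 1 − (32/78)(0−1) = 55/39
  ⇒ ω_r²/ω_c² = 55/39
Coupling ω_c² = ω_r¹ ⇒ overall = -17/44 × 55/39 = -85/156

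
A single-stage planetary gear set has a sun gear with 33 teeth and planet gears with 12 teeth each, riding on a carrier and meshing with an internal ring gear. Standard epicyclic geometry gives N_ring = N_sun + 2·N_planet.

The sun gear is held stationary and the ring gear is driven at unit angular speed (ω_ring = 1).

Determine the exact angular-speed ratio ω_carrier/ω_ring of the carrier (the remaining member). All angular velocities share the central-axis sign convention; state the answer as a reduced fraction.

N_ring = 33 + 2·12 = 57
33(ω_s−ω_c) = −57(ω_r−ω_c),  ω_s=0, ω_r=1
33(0−ω_c) = −57(1−ω_c)  ⇒  90ω_c = 57  ⇒  ω_c = 19/30
ω_c/ω_r = 19/30

19/30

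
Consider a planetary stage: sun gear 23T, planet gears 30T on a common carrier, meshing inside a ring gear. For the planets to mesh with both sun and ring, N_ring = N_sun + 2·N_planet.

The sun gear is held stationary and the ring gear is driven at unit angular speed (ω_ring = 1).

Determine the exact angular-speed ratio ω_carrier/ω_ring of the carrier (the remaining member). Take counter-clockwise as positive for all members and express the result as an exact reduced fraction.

N_ring = 23 + 2·30 = 83
23(ω_s−ω_c) = −83(ω_r−ω_c),  ω_s=0, ω_r=1
23(0−ω_c) = −83(1−ω_c)  ⇒  106ω_c = 83  ⇒  ω_c = 83/106
ω_c/ω_r = 83/106

83/106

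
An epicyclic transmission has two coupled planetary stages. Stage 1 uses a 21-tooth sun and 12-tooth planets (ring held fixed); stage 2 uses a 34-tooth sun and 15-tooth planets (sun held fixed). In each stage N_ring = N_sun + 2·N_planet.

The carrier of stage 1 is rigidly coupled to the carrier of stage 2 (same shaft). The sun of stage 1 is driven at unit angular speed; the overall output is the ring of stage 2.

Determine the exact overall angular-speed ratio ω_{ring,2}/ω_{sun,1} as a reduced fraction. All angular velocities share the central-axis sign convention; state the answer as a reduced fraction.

343/704

Stage 1: N_ring = 21 + 2·12 = 45
Stage 1: 21(ω_s−ω_c) = −45(ω_r−ω_c),  ω_r=0, ω_s=1
Stage 1: 21(1−ω_c) = −45(0−ω_c)  ⇒  66ω_c = 21  ⇒  ω_c = 7/22
  ⇒ ω_c¹/ω_s¹ = 7/22
Stage 2: N_ring = 34 + 2·15 = 64
Stage 2: 34(ω_s−ω_c) = −64(ω_r−ω_c),  ω_s=0, ω_c=1
Stage 2: ω_r = 1 − (34/64)(0−1) = 49/32
  ⇒ ω_r²/ω_c² = 49/32
Coupling ω_c² = ω_c¹ ⇒ overall = 7/22 × 49/32 = 343/704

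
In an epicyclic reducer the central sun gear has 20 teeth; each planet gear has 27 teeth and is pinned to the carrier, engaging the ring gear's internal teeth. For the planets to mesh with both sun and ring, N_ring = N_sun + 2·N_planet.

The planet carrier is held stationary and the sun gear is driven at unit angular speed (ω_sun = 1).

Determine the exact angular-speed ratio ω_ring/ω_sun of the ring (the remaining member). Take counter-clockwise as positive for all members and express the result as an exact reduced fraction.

N_ring = 20 + 2·27 = 74
20(ω_s−ω_c) = −74(ω_r−ω_c),  ω_c=0, ω_s=1
ω_r = 0 − (20/74)(1−0) = -10/37
ω_r/ω_s = -10/37

-10/37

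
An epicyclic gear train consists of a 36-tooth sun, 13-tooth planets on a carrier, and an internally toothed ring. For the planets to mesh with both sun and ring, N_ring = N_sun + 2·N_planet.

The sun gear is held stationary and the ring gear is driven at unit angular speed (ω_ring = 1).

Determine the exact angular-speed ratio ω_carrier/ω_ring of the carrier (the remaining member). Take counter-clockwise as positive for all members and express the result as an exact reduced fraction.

N_ring = 36 + 2·13 = 62
36(ω_s−ω_c) = −62(ω_r−ω_c),  ω_s=0, ω_r=1
36(0−ω_c) = −62(1−ω_c)  ⇒  98ω_c = 62  ⇒  ω_c = 31/49
ω_c/ω_r = 31/49

31/49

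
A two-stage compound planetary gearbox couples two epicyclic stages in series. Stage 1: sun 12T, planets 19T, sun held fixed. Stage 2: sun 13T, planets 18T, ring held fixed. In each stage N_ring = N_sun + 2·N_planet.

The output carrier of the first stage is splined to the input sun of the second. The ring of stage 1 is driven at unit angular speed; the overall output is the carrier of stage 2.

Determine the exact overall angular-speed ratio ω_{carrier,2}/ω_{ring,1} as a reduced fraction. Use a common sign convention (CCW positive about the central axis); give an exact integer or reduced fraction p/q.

Stage 1: N_ring = 12 + 2·19 = 50
Stage 1: 12(ω_s−ω_c) = −50(ω_r−ω_c),  ω_s=0, ω_r=1
Stage 1: 12(0−ω_c) = −50(1−ω_c)  ⇒  62ω_c = 50  ⇒  ω_c = 25/31
  ⇒ ω_c¹/ω_r¹ = 25/31
Stage 2: N_ring = 13 + 2·18 = 49
Stage 2: 13(ω_s−ω_c) = −49(ω_r−ω_c),  ω_r=0, ω_s=1
Stage 2: 13(1−ω_c) = −49(0−ω_c)  ⇒  62ω_c = 13  ⇒  ω_c = 13/62
  ⇒ ω_c²/ω_s² = 13/62
Coupling ω_s² = ω_c¹ ⇒ overall = 25/31 × 13/62 = 325/1922

325/1922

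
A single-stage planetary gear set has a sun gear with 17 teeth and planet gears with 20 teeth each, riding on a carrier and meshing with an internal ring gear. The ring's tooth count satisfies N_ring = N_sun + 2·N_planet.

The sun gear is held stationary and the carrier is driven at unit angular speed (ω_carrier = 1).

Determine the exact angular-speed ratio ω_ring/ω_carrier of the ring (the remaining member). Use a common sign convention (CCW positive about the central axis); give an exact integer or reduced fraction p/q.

N_ring = 17 + 2·20 = 57
17(ω_s−ω_c) = −57(ω_r−ω_c),  ω_s=0, ω_c=1
ω_r = 1 − (17/57)(0−1) = 74/57
ω_r/ω_c = 74/57

74/57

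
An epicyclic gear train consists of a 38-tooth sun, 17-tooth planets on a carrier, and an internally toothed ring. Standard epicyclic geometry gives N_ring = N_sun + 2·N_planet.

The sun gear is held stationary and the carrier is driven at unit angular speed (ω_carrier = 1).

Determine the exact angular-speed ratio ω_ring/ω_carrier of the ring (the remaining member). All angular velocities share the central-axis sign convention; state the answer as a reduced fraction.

N_ring = 38 + 2·17 = 72
38(ω_s−ω_c) = −72(ω_r−ω_c),  ω_s=0, ω_c=1
ω_r = 1 − (38/72)(0−1) = 55/36
ω_r/ω_c = 55/36

55/36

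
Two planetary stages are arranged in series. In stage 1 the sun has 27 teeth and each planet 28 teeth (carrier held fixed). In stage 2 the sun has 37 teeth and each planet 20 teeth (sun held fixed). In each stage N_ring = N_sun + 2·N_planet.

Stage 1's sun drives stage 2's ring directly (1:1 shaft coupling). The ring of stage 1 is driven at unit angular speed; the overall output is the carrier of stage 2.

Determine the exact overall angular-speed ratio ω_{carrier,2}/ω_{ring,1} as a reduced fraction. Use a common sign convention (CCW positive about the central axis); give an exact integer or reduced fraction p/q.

Stage 1: N_ring = 27 + 2·28 = 83
Stage 1: 27(ω_s−ω_c) = −83(ω_r−ω_c),  ω_c=0, ω_r=1
Stage 1: ω_s = 0 − (83/27)(1−0) = -83/27
  ⇒ ω_s¹/ω_r¹ = -83/27
Stage 2: N_ring = 37 + 2·20 = 77
Stage 2: 37(ω_s−ω_c) = −77(ω_r−ω_c),  ω_s=0, ω_r=1
Stage 2: 37(0−ω_c) = −77(1−ω_c)  ⇒  114ω_c = 77  ⇒  ω_c = 77/114
  ⇒ ω_c²/ω_r² = 77/114
Coupling ω_r² = ω_s¹ ⇒ overall = -83/27 × 77/114 = -6391/3078

-6391/3078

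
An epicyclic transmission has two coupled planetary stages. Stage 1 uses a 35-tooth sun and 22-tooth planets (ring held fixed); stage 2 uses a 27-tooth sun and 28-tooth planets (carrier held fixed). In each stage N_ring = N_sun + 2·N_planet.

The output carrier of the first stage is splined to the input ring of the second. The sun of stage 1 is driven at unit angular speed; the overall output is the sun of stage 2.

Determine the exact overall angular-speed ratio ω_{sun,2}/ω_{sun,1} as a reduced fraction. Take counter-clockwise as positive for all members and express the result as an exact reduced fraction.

Stage 1: N_ring = 35 + 2·22 = 79
Stage 1: 35(ω_s−ω_c) = −79(ω_r−ω_c),  ω_r=0, ω_s=1
Stage 1: 35(1−ω_c) = −79(0−ω_c)  ⇒  114ω_c = 35  ⇒  ω_c = 35/114
  ⇒ ω_c¹/ω_s¹ = 35/114
Stage 2: N_ring = 27 + 2·28 = 83
Stage 2: 27(ω_s−ω_c) = −83(ω_r−ω_c),  ω_c=0, ω_r=1
Stage 2: ω_s = 0 − (83/27)(1−0) = -83/27
  ⇒ ω_s²/ω_r² = -83/27
Coupling ω_r² = ω_c¹ ⇒ overall = 35/114 × -83/27 = -2905/3078

-2905/3078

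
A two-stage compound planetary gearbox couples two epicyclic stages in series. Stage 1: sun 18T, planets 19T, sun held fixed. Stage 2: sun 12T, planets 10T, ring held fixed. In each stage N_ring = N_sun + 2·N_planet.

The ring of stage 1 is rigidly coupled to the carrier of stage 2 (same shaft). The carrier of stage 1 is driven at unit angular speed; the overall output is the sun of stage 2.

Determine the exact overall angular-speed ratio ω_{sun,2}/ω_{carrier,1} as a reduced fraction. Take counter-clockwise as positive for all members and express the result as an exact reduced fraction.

Stage 1: N_ring = 18 + 2·19 = 56
Stage 1: 18(ω_s−ω_c) = −56(ω_r−ω_c),  ω_s=0, ω_c=1
Stage 1: ω_r = 1 − (18/56)(0−1) = 37/28
  ⇒ ω_r¹/ω_c¹ = 37/28
Stage 2: N_ring = 12 + 2·10 = 32
Stage 2: 12(ω_s−ω_c) = −32(ω_r−ω_c),  ω_r=0, ω_c=1
Stage 2: ω_s = 1 − (32/12)(0−1) = 11/3
  ⇒ ω_s²/ω_c² = 11/3
Coupling ω_c² = ω_r¹ ⇒ overall = 37/28 × 11/3 = 407/84

407/84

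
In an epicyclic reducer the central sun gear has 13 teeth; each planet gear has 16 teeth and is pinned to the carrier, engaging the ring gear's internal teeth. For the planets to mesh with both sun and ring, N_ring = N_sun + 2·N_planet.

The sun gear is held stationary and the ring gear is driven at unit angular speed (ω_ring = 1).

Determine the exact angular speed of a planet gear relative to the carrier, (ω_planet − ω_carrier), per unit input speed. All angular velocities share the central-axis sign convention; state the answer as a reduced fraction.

585/928

N_ring = 13 + 2·16 = 45
13(ω_s−ω_c) = −45(ω_r−ω_c),  ω_s=0, ω_r=1
13(0−ω_c) = −45(1−ω_c)  ⇒  58ω_c = 45  ⇒  ω_c = 45/58
sun–planet: 13·(0−45/58) = −16·(ω_p−ω_c)  ⇒  ω_p−ω_c = −(13/16)·(-45/58) = 585/928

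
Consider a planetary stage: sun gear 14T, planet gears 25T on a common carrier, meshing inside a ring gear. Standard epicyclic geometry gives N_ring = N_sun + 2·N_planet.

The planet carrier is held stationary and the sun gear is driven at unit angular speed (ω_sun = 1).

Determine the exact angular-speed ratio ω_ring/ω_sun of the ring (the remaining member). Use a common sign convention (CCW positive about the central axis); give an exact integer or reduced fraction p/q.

N_ring = 14 + 2·25 = 64
14(ω_s−ω_c) = −64(ω_r−ω_c),  ω_c=0, ω_s=1
ω_r = 0 − (14/64)(1−0) = -7/32
ω_r/ω_s = -7/32

-7/32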